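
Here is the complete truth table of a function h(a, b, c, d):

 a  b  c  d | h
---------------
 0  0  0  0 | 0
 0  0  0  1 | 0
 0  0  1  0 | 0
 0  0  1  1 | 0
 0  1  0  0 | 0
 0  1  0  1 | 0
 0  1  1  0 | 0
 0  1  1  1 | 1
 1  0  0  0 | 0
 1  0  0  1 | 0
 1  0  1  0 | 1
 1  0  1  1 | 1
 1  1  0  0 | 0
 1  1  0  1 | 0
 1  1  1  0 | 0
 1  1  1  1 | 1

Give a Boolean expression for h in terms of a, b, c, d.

h(a, b, c, d) = (((((NOT a AND b) AND c) AND d) OR (((a AND NOT b) AND c) AND NOT d)) OR (((a AND NOT b) AND c) AND d)) OR (((a AND b) AND c) AND d)

The 1-rows are (0,1,1,1), (1,0,1,0), (1,0,1,1), (1,1,1,1). Each contributes one minterm — ¬a·b·c·d; a·¬b·c·¬d; a·¬b·c·d; a·b·c·d — and their disjunction is a sum-of-products form of h.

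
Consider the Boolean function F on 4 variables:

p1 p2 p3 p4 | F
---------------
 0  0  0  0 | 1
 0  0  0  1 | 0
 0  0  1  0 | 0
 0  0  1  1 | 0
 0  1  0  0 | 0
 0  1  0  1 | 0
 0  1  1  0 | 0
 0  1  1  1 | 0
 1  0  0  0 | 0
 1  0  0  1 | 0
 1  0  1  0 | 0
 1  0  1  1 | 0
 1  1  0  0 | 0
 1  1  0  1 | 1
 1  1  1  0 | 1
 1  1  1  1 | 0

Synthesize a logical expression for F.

F=1 on 3 inputs: (0,0,0,0), (1,1,0,1), (1,1,1,0). Reading each as a conjunction of literals (¬p1·¬p2·¬p3·¬p4, p1·p2·¬p3·p4, p1·p2·p3·¬p4) and taking the OR gives the canonical DNF.

F(p1, p2, p3, p4) = ((((~p1 & ~p2) & ~p3) & ~p4) | (((p1 & p2) & ~p3) & p4)) | (((p1 & p2) & p3) & ~p4)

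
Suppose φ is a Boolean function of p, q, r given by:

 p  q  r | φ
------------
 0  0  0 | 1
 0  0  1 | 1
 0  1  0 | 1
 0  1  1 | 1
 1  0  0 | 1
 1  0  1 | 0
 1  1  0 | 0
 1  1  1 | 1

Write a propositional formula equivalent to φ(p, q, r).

φ(p, q, r) = not (((p and not q) and r) or ((p and q) and not r))

There are just 2 zero rows: (1,0,1), (1,1,0). Their minterms are p·¬q·r, p·q·¬r; the OR of those covers precisely the 0-outputs, and negating it yields φ.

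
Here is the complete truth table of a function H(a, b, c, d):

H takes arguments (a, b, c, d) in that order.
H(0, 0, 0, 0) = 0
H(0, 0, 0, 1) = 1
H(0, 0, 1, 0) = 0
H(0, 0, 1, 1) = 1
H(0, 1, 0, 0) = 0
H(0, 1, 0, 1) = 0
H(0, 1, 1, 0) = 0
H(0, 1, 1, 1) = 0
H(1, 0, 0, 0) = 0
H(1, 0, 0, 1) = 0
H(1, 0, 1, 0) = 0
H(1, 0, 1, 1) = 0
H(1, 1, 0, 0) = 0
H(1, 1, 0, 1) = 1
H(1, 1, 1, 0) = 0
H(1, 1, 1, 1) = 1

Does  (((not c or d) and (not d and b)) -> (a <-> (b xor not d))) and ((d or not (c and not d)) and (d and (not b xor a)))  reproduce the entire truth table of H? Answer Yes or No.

Check the formula against H row by row:
  a=0, b=0, c=0, d=0: formula gives 0, H = 0 ✓
  a=0, b=0, c=0, d=1: formula gives 1, H = 1 ✓
  a=0, b=0, c=1, d=0: formula gives 0, H = 0 ✓
  a=0, b=0, c=1, d=1: formula gives 1, H = 1 ✓
  … (the remaining 12 rows also agree.)
All 16 rows match — the expression computes H exactly.

Yes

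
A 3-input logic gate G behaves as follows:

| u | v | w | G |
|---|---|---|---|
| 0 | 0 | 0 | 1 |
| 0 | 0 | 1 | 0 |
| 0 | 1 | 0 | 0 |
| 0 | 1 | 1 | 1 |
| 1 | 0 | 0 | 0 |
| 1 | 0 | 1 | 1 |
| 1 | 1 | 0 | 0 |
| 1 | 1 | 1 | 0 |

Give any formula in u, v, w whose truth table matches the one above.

Collect the rows where G=1 — (0,0,0), (0,1,1), (1,0,1) — and write one minterm per row: ¬u·¬v·¬w, ¬u·v·w, u·¬v·w. Their union (logical OR) reproduces the table exactly.

G(u, v, w) = (((u' · v') · w') + ((u' · v) · w)) + ((u · v') · w)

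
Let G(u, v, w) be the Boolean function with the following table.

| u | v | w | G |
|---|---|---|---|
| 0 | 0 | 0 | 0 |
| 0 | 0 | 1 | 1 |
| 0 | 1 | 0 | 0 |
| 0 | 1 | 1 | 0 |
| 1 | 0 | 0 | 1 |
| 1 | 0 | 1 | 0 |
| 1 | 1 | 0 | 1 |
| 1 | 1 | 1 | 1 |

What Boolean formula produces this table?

G(u, v, w) = ((((¬u ∧ ¬v) ∧ w) ∨ ((u ∧ ¬v) ∧ ¬w)) ∨ ((u ∧ v) ∧ ¬w)) ∨ ((u ∧ v) ∧ w)

G=1 on 4 inputs: (0,0,1), (1,0,0), (1,1,0), (1,1,1). Reading each as a conjunction of literals (¬u·¬v·w, u·¬v·¬w, u·v·¬w, u·v·w) and taking the OR gives the canonical DNF.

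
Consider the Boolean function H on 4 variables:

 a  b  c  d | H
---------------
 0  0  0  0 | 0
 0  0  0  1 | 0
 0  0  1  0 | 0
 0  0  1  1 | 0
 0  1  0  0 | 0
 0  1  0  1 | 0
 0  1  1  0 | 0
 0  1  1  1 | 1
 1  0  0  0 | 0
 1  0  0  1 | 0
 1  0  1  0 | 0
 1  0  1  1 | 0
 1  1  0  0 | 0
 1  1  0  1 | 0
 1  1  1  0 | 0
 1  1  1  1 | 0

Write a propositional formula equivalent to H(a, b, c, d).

H(a, b, c, d) = ((a' · b) · c) · d

Only row (0,1,1,1) gives 1. That row's minterm ¬a·b·c·d is H directly.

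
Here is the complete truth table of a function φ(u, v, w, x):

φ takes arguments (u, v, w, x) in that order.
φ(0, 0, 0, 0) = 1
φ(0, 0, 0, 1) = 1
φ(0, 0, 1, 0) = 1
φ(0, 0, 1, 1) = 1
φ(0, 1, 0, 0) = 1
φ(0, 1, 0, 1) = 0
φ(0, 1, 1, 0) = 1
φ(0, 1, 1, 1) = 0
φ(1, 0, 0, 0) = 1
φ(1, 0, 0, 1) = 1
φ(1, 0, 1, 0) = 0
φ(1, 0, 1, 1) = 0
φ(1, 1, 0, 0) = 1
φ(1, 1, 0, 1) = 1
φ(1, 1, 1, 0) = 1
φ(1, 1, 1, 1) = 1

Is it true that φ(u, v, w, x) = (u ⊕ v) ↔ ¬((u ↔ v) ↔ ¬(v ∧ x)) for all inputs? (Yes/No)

No

Test each input against both φ and the formula:
  u=0, v=0, w=0, x=0: formula gives 1, φ = 1 ✓
  u=0, v=0, w=0, x=1: formula gives 1, φ = 1 ✓
  u=0, v=0, w=1, x=0: formula gives 1, φ = 1 ✓
  u=0, v=0, w=1, x=1: formula gives 1, φ = 1 ✓
  …
  u=1, v=0, w=1, x=0: formula gives 1, but φ = 0 ✗
Since they disagree at (1,0,1,0), the expression is not a correct formula for φ.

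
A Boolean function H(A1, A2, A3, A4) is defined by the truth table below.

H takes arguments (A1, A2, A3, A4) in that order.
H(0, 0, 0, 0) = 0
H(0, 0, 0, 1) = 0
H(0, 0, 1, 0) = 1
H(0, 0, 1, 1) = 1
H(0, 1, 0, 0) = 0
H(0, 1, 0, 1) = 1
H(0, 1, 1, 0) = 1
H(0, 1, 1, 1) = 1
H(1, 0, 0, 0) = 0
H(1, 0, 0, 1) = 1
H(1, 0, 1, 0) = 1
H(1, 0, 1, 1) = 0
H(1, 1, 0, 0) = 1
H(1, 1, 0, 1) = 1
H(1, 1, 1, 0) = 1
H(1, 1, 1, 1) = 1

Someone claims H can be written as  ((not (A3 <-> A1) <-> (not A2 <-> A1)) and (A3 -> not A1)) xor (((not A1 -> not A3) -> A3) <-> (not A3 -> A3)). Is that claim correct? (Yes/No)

No

Test each input against both H and the formula:
  A1=0, A2=0, A3=0, A4=0: formula gives 0, H = 0 ✓
  A1=0, A2=0, A3=0, A4=1: formula gives 0, H = 0 ✓
  A1=0, A2=0, A3=1, A4=0: formula gives 1, H = 1 ✓
  A1=0, A2=0, A3=1, A4=1: formula gives 1, H = 1 ✓
  A1=0, A2=1, A3=0, A4=0: formula gives 1, but H = 0 ✗
Since they disagree at (0,1,0,0), the expression is not a correct formula for H.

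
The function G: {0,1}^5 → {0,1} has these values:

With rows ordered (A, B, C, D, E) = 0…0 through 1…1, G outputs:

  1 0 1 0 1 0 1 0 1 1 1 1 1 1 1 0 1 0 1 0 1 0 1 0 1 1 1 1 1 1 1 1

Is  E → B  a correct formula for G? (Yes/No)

Check the formula against G row by row:
  A=0, B=0, C=0, D=0, E=0: formula gives 1, G = 1 ✓
  A=0, B=0, C=0, D=0, E=1: formula gives 0, G = 0 ✓
  A=0, B=0, C=0, D=1, E=0: formula gives 1, G = 1 ✓
  A=0, B=0, C=0, D=1, E=1: formula gives 0, G = 0 ✓
  …
  A=0, B=1, C=1, D=1, E=1: formula gives 1, but G = 0 ✗
Since they disagree at (0,1,1,1,1), the expression is not a correct formula for G.

No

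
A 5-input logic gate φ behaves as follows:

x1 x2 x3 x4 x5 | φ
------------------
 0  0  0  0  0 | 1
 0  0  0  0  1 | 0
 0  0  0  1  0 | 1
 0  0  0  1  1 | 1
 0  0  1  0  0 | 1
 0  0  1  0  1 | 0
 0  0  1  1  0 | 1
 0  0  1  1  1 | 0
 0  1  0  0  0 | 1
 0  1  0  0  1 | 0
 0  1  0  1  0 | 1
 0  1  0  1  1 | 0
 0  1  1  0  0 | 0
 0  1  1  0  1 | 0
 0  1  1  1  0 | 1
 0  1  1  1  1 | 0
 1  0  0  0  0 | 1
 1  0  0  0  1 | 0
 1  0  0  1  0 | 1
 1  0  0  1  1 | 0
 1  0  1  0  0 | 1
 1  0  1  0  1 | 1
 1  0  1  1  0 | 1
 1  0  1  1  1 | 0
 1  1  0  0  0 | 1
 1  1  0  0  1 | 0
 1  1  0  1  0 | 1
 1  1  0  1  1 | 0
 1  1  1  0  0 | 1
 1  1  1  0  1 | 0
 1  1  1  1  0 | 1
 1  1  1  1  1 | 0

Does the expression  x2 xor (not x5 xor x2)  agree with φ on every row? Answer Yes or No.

Test each input against both φ and the formula:
  x1=0, x2=0, x3=0, x4=0, x5=0: formula gives 1, φ = 1 ✓
  x1=0, x2=0, x3=0, x4=0, x5=1: formula gives 0, φ = 0 ✓
  x1=0, x2=0, x3=0, x4=1, x5=0: formula gives 1, φ = 1 ✓
  x1=0, x2=0, x3=0, x4=1, x5=1: formula gives 0, but φ = 1 ✗
A single disagreement suffices: at (0,0,0,1,1) they differ, so the formula does not compute φ.

No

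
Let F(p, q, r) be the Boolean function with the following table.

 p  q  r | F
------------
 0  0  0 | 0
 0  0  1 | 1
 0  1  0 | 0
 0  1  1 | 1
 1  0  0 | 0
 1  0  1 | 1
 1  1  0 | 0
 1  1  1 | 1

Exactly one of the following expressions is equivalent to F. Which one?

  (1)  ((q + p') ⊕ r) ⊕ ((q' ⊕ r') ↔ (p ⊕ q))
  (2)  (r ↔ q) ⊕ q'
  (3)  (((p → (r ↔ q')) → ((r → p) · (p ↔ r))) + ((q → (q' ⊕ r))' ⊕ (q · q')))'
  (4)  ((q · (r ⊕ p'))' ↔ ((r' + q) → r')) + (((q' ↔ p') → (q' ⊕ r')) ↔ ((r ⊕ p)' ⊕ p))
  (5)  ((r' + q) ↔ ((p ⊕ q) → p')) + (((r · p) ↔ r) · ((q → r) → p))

2

(1) fails at (0,0,1): the formula yields 0, F is 1.
(3) fails at (1,0,1): the formula yields 0, F is 1.
(4) fails at (0,0,0): the formula yields 1, F is 0.
(5) fails at (0,0,0): the formula yields 1, F is 0.
Only (2) survives; checking it on all 8 rows confirms it matches F.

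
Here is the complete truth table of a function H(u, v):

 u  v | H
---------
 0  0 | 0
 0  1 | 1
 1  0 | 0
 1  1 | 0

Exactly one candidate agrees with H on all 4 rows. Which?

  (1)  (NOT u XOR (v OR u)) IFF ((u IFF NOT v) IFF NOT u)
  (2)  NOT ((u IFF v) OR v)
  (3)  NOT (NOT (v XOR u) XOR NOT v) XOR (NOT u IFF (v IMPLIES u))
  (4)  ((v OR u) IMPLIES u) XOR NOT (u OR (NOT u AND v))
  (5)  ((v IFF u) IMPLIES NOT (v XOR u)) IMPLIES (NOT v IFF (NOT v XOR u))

3

(1) disagrees with H on (0,1) (formula → 0, table → 1); rule it out.
(2) disagrees with H on (0,1) (formula → 0, table → 1); rule it out.
(4) disagrees with H on (0,1) (formula → 0, table → 1); rule it out.
(5) disagrees with H on (0,0) (formula → 1, table → 0); rule it out.
(3) is the remaining candidate, and it agrees with H on all 4 inputs.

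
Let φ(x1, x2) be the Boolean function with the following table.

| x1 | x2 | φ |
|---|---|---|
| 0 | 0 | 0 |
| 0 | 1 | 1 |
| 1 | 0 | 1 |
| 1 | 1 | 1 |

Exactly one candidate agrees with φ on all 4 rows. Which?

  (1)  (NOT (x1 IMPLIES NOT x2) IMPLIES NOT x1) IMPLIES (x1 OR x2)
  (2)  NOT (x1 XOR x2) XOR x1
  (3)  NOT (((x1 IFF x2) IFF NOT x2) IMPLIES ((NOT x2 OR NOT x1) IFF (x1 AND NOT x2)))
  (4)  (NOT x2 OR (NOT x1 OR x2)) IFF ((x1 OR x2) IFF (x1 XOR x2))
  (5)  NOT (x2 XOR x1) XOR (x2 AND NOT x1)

(2): at (0,0) it gives 1, but φ = 0 — eliminated.
(3): at (0,0) it gives 1, but φ = 0 — eliminated.
(4): at (0,0) it gives 1, but φ = 0 — eliminated.
(5): at (0,0) it gives 1, but φ = 0 — eliminated.
That leaves (1). Evaluating it on every row reproduces the table of φ exactly.

1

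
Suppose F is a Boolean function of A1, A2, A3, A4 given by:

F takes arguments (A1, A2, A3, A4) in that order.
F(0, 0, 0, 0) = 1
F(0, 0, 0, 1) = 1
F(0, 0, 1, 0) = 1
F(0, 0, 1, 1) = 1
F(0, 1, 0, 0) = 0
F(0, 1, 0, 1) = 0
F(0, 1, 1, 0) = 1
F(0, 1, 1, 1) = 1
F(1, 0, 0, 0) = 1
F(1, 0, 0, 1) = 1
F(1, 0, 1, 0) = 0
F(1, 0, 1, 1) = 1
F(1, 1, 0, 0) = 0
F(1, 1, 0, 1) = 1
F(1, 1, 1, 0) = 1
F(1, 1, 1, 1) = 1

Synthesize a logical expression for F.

F(A1, A2, A3, A4) = NOT ((((((NOT A1 AND A2) AND NOT A3) AND NOT A4) OR (((NOT A1 AND A2) AND NOT A3) AND A4)) OR (((A1 AND NOT A2) AND A3) AND NOT A4)) OR (((A1 AND A2) AND NOT A3) AND NOT A4))

There are just 4 zero rows: (0,1,0,0), (0,1,0,1), (1,0,1,0), (1,1,0,0). Their minterms are ¬A1·A2·¬A3·¬A4, ¬A1·A2·¬A3·A4, A1·¬A2·A3·¬A4, A1·A2·¬A3·¬A4; the OR of those covers precisely the 0-outputs, and negating it yields F.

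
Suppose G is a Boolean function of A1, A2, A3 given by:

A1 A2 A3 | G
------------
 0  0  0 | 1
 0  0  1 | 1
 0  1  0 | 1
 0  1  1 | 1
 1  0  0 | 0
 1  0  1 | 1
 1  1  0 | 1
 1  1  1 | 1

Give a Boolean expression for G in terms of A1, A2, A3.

G(A1, A2, A3) = not ((A1 and not A2) and not A3)

Only row (1,0,0) gives 0. So G is 1 everywhere except there — the complement of the minterm A1·¬A2·¬A3.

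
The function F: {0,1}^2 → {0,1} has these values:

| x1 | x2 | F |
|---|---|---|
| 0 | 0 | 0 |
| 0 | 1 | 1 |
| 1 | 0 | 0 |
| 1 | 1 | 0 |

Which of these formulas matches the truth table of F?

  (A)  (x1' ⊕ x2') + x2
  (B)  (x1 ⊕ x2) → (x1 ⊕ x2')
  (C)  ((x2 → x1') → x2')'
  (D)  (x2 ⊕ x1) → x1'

C

(A) fails at (1,0): the formula yields 1, F is 0.
(B) fails at (0,0): the formula yields 1, F is 0.
(D) fails at (0,0): the formula yields 1, F is 0.
Only (C) survives; checking it on all 4 rows confirms it matches F.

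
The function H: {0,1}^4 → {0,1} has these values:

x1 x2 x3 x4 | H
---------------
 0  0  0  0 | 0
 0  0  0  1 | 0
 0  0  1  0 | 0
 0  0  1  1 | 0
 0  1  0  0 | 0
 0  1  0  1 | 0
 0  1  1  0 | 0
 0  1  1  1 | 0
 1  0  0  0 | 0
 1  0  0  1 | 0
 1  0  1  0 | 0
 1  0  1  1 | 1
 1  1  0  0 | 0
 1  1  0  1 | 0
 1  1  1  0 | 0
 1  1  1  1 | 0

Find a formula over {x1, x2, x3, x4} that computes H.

H is 1 on exactly one input, (1,0,1,1), whose minterm is x1·¬x2·x3·x4. So H is just that conjunction.

H(x1, x2, x3, x4) = ((x1 ∧ ¬x2) ∧ x3) ∧ x4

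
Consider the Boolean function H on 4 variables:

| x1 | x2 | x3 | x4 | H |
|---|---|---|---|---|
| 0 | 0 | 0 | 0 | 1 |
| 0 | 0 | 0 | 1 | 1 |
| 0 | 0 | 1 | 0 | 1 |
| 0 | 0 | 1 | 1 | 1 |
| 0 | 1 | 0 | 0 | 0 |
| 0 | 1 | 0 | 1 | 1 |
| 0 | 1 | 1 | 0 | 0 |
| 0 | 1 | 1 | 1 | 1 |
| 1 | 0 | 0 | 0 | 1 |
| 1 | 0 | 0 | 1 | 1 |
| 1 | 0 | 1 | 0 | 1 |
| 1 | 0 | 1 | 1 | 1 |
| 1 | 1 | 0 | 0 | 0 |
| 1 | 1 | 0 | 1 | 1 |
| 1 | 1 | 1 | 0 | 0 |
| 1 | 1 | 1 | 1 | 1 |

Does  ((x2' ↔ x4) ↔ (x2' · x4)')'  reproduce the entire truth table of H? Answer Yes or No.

Check the formula against H row by row:
  x1=0, x2=0, x3=0, x4=0: formula gives 1, H = 1 ✓
  x1=0, x2=0, x3=0, x4=1: formula gives 1, H = 1 ✓
  x1=0, x2=0, x3=1, x4=0: formula gives 1, H = 1 ✓
  x1=0, x2=0, x3=1, x4=1: formula gives 1, H = 1 ✓
  …and likewise for the remaining 12 rows.
No disagreement on any input; they are logically equivalent.

Yes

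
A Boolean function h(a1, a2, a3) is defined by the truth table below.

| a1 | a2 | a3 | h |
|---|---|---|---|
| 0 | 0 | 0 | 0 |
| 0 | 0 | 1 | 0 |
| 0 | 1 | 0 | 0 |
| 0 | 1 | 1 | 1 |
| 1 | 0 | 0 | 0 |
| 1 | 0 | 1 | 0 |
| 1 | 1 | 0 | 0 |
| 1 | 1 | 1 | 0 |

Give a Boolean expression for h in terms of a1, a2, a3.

h(a1, a2, a3) = (a1' · a2) · a3

Only row (0,1,1) gives 1. That row's minterm ¬a1·a2·a3 is h directly.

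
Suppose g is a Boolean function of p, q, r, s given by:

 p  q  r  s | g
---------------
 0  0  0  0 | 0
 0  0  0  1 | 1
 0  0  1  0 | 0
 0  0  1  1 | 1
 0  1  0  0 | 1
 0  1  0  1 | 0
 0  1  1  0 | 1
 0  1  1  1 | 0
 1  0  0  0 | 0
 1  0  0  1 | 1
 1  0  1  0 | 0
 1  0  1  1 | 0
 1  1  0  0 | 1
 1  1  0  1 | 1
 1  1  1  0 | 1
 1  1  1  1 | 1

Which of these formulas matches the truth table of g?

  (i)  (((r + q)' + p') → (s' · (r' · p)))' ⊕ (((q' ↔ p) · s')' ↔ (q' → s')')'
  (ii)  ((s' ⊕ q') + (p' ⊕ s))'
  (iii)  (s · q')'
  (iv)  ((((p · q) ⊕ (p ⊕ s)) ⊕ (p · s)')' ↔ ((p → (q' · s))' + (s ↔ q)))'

(ii): at (0,0,0,1) it gives 0, but g = 1 — eliminated.
(iii): at (0,0,0,0) it gives 1, but g = 0 — eliminated.
(iv): at (0,0,0,0) it gives 1, but g = 0 — eliminated.
(i) is the remaining candidate, and it agrees with g on all 16 inputs.

i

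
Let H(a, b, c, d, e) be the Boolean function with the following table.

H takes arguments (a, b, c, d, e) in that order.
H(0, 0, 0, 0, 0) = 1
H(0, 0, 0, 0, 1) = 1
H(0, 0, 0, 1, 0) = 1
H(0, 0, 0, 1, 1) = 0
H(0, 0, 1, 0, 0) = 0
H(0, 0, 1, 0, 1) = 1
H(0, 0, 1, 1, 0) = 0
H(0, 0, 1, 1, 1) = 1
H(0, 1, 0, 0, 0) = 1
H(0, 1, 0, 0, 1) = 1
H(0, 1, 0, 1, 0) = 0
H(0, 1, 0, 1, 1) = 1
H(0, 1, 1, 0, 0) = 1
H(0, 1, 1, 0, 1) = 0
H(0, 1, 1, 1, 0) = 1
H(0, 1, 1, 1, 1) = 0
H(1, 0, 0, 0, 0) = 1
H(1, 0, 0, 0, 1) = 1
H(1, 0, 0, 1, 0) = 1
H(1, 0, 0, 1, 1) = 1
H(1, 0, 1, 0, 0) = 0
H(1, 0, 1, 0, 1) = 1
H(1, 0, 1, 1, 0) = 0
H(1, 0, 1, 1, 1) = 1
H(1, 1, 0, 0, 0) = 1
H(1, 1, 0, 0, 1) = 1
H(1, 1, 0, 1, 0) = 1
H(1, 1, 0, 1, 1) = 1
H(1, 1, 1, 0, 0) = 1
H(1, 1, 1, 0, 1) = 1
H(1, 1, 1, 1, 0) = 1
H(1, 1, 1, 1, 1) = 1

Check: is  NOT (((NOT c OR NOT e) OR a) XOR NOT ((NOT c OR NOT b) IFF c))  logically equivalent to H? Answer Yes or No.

No

Test each input against both H and the formula:
  a=0, b=0, c=0, d=0, e=0: formula gives 1, H = 1 ✓
  a=0, b=0, c=0, d=0, e=1: formula gives 1, H = 1 ✓
  a=0, b=0, c=0, d=1, e=0: formula gives 1, H = 1 ✓
  a=0, b=0, c=0, d=1, e=1: formula gives 1, but H = 0 ✗
A single disagreement suffices: at (0,0,0,1,1) they differ, so the formula does not compute H.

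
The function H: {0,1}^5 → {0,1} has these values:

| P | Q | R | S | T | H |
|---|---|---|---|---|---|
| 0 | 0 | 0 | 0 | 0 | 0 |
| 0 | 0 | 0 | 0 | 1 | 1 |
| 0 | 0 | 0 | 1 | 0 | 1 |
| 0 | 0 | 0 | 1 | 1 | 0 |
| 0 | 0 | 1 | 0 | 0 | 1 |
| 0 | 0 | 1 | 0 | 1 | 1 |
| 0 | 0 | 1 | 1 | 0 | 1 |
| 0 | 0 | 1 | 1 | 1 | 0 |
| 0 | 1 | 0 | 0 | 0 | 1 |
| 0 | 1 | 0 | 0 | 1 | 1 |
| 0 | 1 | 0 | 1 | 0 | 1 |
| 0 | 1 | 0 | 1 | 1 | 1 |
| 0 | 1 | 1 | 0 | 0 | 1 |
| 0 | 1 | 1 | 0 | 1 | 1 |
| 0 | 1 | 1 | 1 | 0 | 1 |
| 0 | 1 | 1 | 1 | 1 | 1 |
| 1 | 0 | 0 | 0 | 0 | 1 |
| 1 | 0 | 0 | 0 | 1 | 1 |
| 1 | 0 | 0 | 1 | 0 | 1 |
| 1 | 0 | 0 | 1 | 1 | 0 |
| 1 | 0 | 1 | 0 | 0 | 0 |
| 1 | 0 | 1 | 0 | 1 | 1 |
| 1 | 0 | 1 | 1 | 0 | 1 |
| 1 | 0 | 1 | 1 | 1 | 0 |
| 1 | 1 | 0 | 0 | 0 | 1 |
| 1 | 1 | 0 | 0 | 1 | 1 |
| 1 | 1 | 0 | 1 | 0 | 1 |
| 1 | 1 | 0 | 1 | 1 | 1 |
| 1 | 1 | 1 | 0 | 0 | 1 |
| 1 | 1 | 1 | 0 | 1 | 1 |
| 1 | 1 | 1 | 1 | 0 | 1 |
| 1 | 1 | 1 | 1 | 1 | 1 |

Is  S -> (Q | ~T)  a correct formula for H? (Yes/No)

No

Check the formula against H row by row:
  P=0, Q=0, R=0, S=0, T=0: formula gives 1, but H = 0 ✗
Since they disagree at (0,0,0,0,0), the expression is not a correct formula for H.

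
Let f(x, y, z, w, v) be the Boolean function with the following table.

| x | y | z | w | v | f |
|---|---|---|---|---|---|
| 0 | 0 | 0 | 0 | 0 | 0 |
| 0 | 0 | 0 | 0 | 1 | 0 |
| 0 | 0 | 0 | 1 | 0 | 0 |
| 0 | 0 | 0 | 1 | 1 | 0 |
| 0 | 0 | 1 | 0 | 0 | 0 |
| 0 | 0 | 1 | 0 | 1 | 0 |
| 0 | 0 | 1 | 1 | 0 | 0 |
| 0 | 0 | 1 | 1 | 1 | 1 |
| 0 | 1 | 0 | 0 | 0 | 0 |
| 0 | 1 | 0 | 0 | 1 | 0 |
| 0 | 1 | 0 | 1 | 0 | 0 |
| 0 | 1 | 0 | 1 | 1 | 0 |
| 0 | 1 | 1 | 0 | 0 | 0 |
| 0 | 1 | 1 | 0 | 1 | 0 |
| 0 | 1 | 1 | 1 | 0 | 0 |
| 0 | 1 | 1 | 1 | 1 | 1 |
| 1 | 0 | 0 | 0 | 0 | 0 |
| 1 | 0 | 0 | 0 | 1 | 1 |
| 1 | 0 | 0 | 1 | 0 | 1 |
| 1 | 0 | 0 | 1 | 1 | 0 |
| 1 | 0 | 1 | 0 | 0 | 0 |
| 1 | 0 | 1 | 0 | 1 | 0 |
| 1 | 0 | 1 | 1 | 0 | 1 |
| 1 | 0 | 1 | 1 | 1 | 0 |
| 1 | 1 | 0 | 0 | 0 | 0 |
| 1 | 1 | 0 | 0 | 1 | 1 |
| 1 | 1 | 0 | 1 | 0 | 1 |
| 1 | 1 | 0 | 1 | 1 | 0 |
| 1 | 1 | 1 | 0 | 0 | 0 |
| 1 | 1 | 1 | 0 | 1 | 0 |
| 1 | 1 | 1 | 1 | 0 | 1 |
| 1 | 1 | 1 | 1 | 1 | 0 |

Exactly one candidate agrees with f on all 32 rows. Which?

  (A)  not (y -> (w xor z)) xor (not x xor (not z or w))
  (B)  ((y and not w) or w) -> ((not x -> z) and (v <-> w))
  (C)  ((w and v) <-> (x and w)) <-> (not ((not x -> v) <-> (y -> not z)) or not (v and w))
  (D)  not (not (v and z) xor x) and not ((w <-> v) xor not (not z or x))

D

(A) disagrees with f on (0,0,1,0,0) (formula → 1, table → 0); rule it out.
(B) disagrees with f on (0,0,0,0,0) (formula → 1, table → 0); rule it out.
(C) disagrees with f on (0,0,0,0,0) (formula → 1, table → 0); rule it out.
That leaves (D). Evaluating it on every row reproduces the table of f exactly.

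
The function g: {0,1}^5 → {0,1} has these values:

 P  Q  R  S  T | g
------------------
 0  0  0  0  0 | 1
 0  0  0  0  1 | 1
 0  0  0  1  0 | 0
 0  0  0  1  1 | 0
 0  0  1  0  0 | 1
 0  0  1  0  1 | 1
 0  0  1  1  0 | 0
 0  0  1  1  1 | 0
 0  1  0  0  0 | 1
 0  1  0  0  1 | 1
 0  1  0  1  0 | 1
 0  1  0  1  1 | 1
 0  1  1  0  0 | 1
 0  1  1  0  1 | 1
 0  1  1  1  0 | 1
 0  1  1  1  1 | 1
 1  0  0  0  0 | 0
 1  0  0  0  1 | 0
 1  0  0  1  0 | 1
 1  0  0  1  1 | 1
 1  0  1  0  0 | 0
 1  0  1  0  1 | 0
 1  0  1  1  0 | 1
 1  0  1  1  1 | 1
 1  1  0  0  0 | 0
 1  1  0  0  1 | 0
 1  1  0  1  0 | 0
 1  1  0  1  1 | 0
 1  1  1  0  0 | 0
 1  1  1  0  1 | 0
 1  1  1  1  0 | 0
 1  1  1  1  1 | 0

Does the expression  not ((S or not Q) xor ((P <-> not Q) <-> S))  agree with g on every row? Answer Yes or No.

Test each input against both g and the formula:
  P=0, Q=0, R=0, S=0, T=0: formula gives 1, g = 1 ✓
  P=0, Q=0, R=0, S=0, T=1: formula gives 1, g = 1 ✓
  P=0, Q=0, R=0, S=1, T=0: formula gives 0, g = 0 ✓
  P=0, Q=0, R=0, S=1, T=1: formula gives 0, g = 0 ✓
  … (the remaining 28 rows also agree.)
All 32 rows match — the expression computes g exactly.

Yes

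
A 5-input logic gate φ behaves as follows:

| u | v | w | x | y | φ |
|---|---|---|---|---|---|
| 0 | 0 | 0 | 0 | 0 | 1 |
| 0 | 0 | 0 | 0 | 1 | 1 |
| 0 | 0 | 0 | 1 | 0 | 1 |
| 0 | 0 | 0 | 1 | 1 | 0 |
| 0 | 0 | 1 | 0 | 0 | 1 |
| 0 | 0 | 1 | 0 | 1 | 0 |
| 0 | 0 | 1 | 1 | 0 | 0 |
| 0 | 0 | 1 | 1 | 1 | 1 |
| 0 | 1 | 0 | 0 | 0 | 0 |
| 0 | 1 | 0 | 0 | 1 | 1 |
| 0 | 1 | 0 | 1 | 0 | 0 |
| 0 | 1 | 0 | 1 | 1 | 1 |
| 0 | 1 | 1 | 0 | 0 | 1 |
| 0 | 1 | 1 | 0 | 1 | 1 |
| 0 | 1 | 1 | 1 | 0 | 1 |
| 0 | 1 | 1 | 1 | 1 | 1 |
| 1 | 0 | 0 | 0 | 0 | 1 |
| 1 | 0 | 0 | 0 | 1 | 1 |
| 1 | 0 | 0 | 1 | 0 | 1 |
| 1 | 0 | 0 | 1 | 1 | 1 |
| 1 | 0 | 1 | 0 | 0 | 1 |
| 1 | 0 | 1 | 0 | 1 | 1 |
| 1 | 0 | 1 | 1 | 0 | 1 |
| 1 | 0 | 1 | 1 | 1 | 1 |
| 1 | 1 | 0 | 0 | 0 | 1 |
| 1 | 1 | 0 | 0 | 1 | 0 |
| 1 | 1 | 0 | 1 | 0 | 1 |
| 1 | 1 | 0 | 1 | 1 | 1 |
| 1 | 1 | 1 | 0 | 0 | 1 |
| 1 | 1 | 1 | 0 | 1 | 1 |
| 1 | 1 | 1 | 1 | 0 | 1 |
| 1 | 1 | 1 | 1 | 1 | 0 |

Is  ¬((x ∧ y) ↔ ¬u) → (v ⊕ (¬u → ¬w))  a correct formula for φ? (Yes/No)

Check the formula against φ row by row:
  u=0, v=0, w=0, x=0, y=0: formula gives 1, φ = 1 ✓
  u=0, v=0, w=0, x=0, y=1: formula gives 1, φ = 1 ✓
  u=0, v=0, w=0, x=1, y=0: formula gives 1, φ = 1 ✓
  u=0, v=0, w=0, x=1, y=1: formula gives 1, but φ = 0 ✗
A single disagreement suffices: at (0,0,0,1,1) they differ, so the formula does not compute φ.

No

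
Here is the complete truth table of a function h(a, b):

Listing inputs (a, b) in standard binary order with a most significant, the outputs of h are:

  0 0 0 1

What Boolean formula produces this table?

The output is 1 only when every input is 1 — the AND of all inputs.

h(a, b) = a and b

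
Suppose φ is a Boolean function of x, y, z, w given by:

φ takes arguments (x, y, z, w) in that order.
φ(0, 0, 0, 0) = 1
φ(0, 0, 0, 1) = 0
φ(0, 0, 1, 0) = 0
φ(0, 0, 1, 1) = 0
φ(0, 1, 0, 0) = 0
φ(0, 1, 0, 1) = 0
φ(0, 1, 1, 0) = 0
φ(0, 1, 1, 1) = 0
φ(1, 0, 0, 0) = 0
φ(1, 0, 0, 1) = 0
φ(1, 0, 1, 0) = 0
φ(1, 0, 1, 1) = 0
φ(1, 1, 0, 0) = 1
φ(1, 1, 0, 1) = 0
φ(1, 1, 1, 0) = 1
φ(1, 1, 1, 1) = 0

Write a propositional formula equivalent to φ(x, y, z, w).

φ=1 on 3 inputs: (0,0,0,0), (1,1,0,0), (1,1,1,0). Reading each as a conjunction of literals (¬x·¬y·¬z·¬w, x·y·¬z·¬w, x·y·z·¬w) and taking the OR gives the canonical DNF.

φ(x, y, z, w) = ((((~x & ~y) & ~z) & ~w) | (((x & y) & ~z) & ~w)) | (((x & y) & z) & ~w)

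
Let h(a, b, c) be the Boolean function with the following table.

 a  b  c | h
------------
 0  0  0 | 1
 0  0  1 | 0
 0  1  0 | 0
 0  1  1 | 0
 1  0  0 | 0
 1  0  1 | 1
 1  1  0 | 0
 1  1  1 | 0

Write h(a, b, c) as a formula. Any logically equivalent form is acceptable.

Collect the rows where h=1 — (0,0,0), (1,0,1) — and write one minterm per row: ¬a·¬b·¬c, a·¬b·c. Their union (logical OR) reproduces the table exactly.

h(a, b, c) = ((not a and not b) and not c) or ((a and not b) and c)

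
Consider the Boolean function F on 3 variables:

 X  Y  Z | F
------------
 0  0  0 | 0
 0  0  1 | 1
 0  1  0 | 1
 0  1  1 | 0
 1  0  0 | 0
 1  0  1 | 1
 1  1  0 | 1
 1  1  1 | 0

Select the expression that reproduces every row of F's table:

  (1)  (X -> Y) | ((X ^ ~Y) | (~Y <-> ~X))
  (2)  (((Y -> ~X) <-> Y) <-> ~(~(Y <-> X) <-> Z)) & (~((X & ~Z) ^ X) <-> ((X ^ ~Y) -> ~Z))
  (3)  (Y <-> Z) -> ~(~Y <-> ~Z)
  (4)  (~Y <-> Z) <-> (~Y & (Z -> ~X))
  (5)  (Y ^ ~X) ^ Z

3

(1) disagrees with F on (0,0,0) (formula → 1, table → 0); rule it out.
(2) disagrees with F on (0,0,0) (formula → 1, table → 0); rule it out.
(4) disagrees with F on (0,1,0) (formula → 0, table → 1); rule it out.
(5) disagrees with F on (0,0,0) (formula → 1, table → 0); rule it out.
Only (3) survives; checking it on all 8 rows confirms it matches F.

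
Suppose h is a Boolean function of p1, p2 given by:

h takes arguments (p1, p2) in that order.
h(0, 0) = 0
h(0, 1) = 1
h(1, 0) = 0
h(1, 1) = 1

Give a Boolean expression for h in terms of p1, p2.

h(p1, p2) = (not p1 and p2) or (p1 and p2)

Collect the rows where h=1 — (0,1), (1,1) — and write one minterm per row: ¬p1·p2, p1·p2. Their union (logical OR) reproduces the table exactly.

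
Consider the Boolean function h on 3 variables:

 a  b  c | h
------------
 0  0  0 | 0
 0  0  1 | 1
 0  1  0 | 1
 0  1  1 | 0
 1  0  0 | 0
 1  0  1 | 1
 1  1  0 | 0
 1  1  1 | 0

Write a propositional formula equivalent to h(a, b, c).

Collect the rows where h=1 — (0,0,1), (0,1,0), (1,0,1) — and write one minterm per row: ¬a·¬b·c, ¬a·b·¬c, a·¬b·c. Their union (logical OR) reproduces the table exactly.

h(a, b, c) = (((~a & ~b) & c) | ((~a & b) & ~c)) | ((a & ~b) & c)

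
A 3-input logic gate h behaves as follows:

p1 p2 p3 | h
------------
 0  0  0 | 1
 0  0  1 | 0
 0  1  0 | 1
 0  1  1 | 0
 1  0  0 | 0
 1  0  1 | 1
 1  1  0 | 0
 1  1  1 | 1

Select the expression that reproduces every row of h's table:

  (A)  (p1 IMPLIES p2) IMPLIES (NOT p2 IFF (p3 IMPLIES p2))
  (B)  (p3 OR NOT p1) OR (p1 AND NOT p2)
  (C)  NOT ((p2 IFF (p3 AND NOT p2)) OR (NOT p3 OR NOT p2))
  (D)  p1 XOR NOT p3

(A) disagrees with h on (0,1,0) (formula → 0, table → 1); rule it out.
(B) disagrees with h on (0,0,1) (formula → 1, table → 0); rule it out.
(C) disagrees with h on (0,0,0) (formula → 0, table → 1); rule it out.
That leaves (D). Evaluating it on every row reproduces the table of h exactly.

D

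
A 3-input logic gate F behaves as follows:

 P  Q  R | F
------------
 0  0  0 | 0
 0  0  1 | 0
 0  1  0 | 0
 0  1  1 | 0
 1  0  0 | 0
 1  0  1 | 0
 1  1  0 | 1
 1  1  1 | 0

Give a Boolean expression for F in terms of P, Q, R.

F(P, Q, R) = (P ∧ Q) ∧ ¬R

F is 1 on exactly one input, (1,1,0), whose minterm is P·Q·¬R. So F is just that conjunction.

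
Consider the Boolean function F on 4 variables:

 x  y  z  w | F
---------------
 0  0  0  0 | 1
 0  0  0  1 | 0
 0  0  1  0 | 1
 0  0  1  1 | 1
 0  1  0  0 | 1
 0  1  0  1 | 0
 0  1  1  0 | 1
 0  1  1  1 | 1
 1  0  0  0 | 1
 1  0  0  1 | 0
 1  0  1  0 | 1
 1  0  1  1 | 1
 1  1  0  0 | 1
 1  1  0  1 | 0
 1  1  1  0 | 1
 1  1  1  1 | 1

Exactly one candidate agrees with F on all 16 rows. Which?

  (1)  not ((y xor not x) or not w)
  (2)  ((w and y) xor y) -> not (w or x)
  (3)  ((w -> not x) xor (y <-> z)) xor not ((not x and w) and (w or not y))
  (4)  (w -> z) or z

(1) fails at (0,0,0,0): the formula yields 0, F is 1.
(2) fails at (0,0,0,1): the formula yields 1, F is 0.
(3) fails at (0,0,1,0): the formula yields 0, F is 1.
That leaves (4). Evaluating it on every row reproduces the table of F exactly.

4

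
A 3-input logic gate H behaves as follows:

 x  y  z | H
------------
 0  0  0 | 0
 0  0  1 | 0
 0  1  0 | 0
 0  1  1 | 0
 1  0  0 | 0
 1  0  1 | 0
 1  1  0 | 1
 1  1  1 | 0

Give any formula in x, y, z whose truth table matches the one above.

H(x, y, z) = (x AND y) AND NOT z

H is 1 on exactly one input, (1,1,0), whose minterm is x·y·¬z. So H is just that conjunction.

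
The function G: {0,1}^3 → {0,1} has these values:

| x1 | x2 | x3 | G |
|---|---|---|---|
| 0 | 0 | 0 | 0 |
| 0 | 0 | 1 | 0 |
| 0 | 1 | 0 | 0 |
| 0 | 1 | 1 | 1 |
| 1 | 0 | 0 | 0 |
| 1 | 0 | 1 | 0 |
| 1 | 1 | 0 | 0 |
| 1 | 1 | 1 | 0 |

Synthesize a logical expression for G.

G(x1, x2, x3) = (x1' · x2) · x3

G is 1 on exactly one input, (0,1,1), whose minterm is ¬x1·x2·x3. So G is just that conjunction.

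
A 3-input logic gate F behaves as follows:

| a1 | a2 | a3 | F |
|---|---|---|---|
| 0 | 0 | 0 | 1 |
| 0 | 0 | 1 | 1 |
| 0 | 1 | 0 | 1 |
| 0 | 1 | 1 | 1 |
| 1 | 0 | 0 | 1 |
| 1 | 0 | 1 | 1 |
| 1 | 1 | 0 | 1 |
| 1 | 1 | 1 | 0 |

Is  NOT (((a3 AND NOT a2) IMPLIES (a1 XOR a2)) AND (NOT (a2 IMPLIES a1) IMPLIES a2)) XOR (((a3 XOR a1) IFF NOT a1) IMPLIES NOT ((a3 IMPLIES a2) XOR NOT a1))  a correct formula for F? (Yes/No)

Check the formula against F row by row:
  a1=0, a2=0, a3=0: formula gives 1, F = 1 ✓
  a1=0, a2=0, a3=1: formula gives 1, F = 1 ✓
  a1=0, a2=1, a3=0: formula gives 1, F = 1 ✓
  a1=0, a2=1, a3=1: formula gives 1, F = 1 ✓
  a1=1, a2=0, a3=0: formula gives 1, F = 1 ✓
  … (the remaining 3 rows also agree.)
No disagreement on any input; they are logically equivalent.

Yes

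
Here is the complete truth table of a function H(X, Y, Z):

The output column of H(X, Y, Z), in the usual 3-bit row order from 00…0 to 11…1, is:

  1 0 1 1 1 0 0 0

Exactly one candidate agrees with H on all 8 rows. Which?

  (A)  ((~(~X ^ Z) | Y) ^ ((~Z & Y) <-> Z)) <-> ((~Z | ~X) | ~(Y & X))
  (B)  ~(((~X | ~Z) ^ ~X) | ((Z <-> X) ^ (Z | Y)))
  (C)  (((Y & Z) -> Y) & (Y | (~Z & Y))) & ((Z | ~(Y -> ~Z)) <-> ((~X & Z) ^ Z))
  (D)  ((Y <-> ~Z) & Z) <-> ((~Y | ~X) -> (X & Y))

(A) disagrees with H on (0,0,1) (formula → 1, table → 0); rule it out.
(B) disagrees with H on (0,0,0) (formula → 0, table → 1); rule it out.
(C) disagrees with H on (0,0,0) (formula → 0, table → 1); rule it out.
That leaves (D). Evaluating it on every row reproduces the table of H exactly.

D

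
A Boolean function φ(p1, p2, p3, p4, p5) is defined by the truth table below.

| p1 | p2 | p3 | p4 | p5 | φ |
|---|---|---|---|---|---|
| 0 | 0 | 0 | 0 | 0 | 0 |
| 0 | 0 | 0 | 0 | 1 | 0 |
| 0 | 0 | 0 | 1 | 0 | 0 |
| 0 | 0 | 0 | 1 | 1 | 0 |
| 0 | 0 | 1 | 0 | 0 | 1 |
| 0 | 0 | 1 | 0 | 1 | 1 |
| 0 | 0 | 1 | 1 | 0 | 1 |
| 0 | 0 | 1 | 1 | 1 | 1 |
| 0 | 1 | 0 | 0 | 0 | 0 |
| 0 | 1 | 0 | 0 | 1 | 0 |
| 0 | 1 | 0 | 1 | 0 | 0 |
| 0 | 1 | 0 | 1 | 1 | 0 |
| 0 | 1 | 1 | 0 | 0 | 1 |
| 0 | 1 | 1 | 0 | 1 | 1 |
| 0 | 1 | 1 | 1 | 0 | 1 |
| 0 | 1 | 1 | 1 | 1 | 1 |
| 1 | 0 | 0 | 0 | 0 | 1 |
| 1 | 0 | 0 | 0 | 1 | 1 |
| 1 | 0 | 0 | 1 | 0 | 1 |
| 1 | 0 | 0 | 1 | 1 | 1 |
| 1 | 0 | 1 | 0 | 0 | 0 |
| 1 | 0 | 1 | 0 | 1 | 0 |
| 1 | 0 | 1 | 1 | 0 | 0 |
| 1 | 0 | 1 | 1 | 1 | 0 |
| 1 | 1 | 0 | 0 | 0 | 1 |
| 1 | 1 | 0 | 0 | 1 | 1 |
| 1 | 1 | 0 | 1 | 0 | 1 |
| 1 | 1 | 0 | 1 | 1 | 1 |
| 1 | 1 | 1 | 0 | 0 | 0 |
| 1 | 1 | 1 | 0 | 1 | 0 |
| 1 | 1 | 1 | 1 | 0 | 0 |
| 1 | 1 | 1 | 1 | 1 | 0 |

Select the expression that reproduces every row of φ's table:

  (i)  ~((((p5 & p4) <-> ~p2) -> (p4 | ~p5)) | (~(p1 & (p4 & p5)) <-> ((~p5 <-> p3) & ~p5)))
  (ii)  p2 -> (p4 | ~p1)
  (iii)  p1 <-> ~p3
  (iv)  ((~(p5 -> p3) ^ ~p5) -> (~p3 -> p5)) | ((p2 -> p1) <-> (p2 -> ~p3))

(i): at (0,0,1,0,0) it gives 0, but φ = 1 — eliminated.
(ii): at (0,0,0,0,0) it gives 1, but φ = 0 — eliminated.
(iv): at (0,0,0,0,0) it gives 1, but φ = 0 — eliminated.
That leaves (iii). Evaluating it on every row reproduces the table of φ exactly.

iii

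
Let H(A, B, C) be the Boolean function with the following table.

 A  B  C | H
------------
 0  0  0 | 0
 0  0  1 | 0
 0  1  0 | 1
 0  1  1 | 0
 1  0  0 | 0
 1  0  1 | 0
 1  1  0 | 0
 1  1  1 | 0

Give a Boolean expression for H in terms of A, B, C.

Only row (0,1,0) gives 1. That row's minterm ¬A·B·¬C is H directly.

H(A, B, C) = (NOT A AND B) AND NOT C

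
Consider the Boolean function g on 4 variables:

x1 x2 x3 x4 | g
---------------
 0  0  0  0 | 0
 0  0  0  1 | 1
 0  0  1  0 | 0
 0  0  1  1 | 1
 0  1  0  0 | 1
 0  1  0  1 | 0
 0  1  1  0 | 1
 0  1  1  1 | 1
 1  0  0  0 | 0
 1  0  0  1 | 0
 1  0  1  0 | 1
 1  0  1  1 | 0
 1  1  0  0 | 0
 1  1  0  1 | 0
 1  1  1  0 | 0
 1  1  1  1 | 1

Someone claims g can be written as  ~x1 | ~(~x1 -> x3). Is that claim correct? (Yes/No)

No

Check the formula against g row by row:
  x1=0, x2=0, x3=0, x4=0: formula gives 1, but g = 0 ✗
A single disagreement suffices: at (0,0,0,0) they differ, so the formula does not compute g.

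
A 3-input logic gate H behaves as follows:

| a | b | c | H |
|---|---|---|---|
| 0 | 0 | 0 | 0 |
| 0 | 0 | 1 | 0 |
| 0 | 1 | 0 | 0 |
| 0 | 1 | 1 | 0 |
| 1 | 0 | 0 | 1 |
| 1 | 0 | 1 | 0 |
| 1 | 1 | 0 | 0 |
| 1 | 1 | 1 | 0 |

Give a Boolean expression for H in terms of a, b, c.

H is 1 on exactly one input, (1,0,0), whose minterm is a·¬b·¬c. So H is just that conjunction.

H(a, b, c) = (a AND NOT b) AND NOT c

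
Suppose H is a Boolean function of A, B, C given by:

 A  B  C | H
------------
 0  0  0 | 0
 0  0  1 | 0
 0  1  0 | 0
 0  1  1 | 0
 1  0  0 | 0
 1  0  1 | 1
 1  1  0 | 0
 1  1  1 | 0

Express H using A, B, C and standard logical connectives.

H(A, B, C) = (A AND NOT B) AND C

Only row (1,0,1) gives 1. That row's minterm A·¬B·C is H directly.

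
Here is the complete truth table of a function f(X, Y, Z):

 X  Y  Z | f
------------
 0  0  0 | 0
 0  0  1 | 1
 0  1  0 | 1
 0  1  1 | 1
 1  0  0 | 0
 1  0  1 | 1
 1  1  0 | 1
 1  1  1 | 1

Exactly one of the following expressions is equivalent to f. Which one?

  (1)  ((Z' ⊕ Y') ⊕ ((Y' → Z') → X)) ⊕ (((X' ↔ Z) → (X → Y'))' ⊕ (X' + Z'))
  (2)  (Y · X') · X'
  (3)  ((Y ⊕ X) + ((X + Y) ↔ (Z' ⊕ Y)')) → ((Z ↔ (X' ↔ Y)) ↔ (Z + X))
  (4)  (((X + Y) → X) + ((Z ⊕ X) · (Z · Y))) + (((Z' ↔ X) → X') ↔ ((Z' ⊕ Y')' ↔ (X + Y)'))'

3

(1) disagrees with f on (0,0,0) (formula → 1, table → 0); rule it out.
(2) disagrees with f on (0,0,1) (formula → 0, table → 1); rule it out.
(4) disagrees with f on (0,0,0) (formula → 1, table → 0); rule it out.
That leaves (3). Evaluating it on every row reproduces the table of f exactly.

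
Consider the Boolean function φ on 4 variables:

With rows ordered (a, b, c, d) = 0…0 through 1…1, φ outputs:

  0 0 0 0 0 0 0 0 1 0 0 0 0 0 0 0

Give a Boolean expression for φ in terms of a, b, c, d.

φ is 1 on exactly one input, (1,0,0,0), whose minterm is a·¬b·¬c·¬d. So φ is just that conjunction.

φ(a, b, c, d) = ((a ∧ ¬b) ∧ ¬c) ∧ ¬d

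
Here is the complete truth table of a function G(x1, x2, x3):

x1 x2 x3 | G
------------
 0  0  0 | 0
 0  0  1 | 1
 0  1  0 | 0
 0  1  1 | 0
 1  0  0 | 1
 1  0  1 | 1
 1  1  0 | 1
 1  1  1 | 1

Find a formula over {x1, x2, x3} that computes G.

G(x1, x2, x3) = ((((x1' · x2') · x3') + ((x1' · x2) · x3')) + ((x1' · x2) · x3))'

The 0-rows are (0,0,0), (0,1,0), (0,1,1). Take each as a conjunction (¬x1·¬x2·¬x3, ¬x1·x2·¬x3, ¬x1·x2·x3), form their disjunction, and complement — that gives a formula that is 1 everywhere G is.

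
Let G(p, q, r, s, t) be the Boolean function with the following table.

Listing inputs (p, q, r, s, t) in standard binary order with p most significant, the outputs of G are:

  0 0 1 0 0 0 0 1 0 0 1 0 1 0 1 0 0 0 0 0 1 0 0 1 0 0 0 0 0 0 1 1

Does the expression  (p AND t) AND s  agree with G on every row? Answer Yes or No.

Evaluate (p AND t) AND s on each row and compare to G:
  p=0, q=0, r=0, s=0, t=0: formula gives 0, G = 0 ✓
  p=0, q=0, r=0, s=0, t=1: formula gives 0, G = 0 ✓
  p=0, q=0, r=0, s=1, t=0: formula gives 0, but G = 1 ✗
Row (0,0,0,1,0) is a counterexample, so the formula is not equivalent to G.

No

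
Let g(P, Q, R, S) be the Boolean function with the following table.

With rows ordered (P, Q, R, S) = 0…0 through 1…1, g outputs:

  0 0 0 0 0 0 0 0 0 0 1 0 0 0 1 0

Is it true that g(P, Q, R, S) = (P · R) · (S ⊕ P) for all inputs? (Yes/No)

Yes

Test each input against both g and the formula:
  P=0, Q=0, R=0, S=0: formula gives 0, g = 0 ✓
  P=0, Q=0, R=0, S=1: formula gives 0, g = 0 ✓
  P=0, Q=0, R=1, S=0: formula gives 0, g = 0 ✓
  P=0, Q=0, R=1, S=1: formula gives 0, g = 0 ✓
  …and likewise for the remaining 12 rows.
All 16 rows match — the expression computes g exactly.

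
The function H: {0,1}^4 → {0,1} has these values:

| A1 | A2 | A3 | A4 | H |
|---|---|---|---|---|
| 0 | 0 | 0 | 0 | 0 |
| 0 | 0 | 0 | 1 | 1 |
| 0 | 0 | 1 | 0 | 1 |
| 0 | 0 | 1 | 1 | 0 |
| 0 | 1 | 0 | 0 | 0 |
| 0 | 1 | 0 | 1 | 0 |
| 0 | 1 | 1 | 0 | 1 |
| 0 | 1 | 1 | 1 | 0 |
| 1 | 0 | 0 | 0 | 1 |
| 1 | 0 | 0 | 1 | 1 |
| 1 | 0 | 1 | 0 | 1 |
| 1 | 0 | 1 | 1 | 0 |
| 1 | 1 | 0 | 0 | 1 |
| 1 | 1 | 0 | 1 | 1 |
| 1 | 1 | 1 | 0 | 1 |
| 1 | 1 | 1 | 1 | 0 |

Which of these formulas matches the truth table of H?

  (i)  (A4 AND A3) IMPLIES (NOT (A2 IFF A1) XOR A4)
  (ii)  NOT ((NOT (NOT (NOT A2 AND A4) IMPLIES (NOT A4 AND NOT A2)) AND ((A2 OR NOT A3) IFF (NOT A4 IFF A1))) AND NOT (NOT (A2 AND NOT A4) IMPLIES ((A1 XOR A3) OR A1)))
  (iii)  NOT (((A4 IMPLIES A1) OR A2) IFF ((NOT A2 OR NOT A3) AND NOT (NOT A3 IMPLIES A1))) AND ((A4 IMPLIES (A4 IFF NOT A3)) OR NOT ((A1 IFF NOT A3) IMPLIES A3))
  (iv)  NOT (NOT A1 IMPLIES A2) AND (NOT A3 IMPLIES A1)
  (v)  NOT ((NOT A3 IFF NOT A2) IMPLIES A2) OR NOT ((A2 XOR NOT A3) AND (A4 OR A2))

(i): at (0,0,0,0) it gives 1, but H = 0 — eliminated.
(ii): at (0,0,0,0) it gives 1, but H = 0 — eliminated.
(iv): at (0,0,0,1) it gives 0, but H = 1 — eliminated.
(v): at (0,0,0,0) it gives 1, but H = 0 — eliminated.
Only (iii) survives; checking it on all 16 rows confirms it matches H.

iii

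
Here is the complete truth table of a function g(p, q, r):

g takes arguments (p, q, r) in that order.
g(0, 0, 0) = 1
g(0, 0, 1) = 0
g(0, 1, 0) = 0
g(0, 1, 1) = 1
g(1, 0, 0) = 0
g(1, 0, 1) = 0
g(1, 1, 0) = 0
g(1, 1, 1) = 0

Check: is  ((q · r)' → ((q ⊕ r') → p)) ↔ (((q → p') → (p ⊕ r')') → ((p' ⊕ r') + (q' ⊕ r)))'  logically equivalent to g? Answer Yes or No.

Test each input against both g and the formula:
  p=0, q=0, r=0: formula gives 1, g = 1 ✓
  p=0, q=0, r=1: formula gives 0, g = 0 ✓
  p=0, q=1, r=0: formula gives 0, g = 0 ✓
  p=0, q=1, r=1: formula gives 0, but g = 1 ✗
Since they disagree at (0,1,1), the expression is not a correct formula for g.

No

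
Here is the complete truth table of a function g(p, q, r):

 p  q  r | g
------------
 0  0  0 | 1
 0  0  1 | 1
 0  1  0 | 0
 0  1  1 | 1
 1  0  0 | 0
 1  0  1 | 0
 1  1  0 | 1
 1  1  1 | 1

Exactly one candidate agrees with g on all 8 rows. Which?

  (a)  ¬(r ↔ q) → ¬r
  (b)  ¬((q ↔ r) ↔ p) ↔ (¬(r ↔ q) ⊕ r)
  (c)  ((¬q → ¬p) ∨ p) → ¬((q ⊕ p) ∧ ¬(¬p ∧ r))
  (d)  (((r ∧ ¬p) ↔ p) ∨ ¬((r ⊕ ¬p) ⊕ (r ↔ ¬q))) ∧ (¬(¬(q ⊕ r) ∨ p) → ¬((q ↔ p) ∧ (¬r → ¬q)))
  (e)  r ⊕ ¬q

c

(a) fails at (0,0,1): the formula yields 0, g is 1.
(b) fails at (0,0,0): the formula yields 0, g is 1.
(d) fails at (0,0,1): the formula yields 0, g is 1.
(e) fails at (0,0,1): the formula yields 0, g is 1.
(c) is the remaining candidate, and it agrees with g on all 8 inputs.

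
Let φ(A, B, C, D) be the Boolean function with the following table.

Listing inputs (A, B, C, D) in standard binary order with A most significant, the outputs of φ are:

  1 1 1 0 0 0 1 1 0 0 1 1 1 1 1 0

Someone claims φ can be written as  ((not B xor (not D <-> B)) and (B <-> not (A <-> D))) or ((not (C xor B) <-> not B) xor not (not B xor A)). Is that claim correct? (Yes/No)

Yes

Evaluate ((not B xor (not D <-> B)) and (B <-> not (A <-> D))) or ((not (C xor B) <-> not B) xor not (not B xor A)) on each row and compare to φ:
  A=0, B=0, C=0, D=0: formula gives 1, φ = 1 ✓
  A=0, B=0, C=0, D=1: formula gives 1, φ = 1 ✓
  A=0, B=0, C=1, D=0: formula gives 1, φ = 1 ✓
  A=0, B=0, C=1, D=1: formula gives 0, φ = 0 ✓
  … (the remaining 12 rows also agree.)
No disagreement on any input; they are logically equivalent.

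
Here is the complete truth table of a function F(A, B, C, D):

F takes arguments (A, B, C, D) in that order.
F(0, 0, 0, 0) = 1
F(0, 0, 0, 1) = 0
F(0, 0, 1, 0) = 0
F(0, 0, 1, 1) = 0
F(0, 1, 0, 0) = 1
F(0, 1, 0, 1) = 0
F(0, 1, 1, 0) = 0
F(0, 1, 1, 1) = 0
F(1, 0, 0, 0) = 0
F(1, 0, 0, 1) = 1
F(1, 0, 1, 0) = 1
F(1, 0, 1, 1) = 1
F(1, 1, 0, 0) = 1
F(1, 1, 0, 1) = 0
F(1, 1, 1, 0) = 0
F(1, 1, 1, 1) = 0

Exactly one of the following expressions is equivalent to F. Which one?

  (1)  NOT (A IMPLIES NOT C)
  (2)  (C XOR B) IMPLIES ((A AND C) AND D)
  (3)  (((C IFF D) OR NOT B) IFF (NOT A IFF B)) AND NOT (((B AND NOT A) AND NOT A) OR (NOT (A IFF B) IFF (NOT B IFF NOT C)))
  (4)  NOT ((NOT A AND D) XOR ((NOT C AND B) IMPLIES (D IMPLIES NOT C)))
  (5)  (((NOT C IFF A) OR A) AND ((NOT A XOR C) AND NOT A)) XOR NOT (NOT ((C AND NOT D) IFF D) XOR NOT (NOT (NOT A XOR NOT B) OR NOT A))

5

(1): at (0,0,0,0) it gives 0, but F = 1 — eliminated.
(2): at (0,0,0,1) it gives 1, but F = 0 — eliminated.
(3): at (0,0,0,0) it gives 0, but F = 1 — eliminated.
(4): at (0,0,0,0) it gives 0, but F = 1 — eliminated.
(5) is the remaining candidate, and it agrees with F on all 16 inputs.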